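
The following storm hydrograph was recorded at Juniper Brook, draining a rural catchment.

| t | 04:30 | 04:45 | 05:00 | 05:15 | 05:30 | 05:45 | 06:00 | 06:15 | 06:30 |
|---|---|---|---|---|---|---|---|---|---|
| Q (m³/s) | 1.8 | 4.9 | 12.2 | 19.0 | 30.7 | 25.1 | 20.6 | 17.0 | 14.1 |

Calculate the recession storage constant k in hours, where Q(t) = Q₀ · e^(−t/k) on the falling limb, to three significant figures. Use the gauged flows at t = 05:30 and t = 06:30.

k ≈ 1.29 h

On the falling limb, Q drops from 30.7 to 14.1 m³/s between t = 05:30 and t = 06:30 (Δt = 1 h).
k = −Δt / ln(Q₂/Q₁) = −1 / ln(14.1/30.7) = 1.29 h.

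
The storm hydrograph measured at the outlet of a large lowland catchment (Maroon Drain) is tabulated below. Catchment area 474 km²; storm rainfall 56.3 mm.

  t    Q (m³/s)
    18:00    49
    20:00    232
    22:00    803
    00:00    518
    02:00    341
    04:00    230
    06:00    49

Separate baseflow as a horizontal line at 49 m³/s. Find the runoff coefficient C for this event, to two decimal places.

C ≈ 0.51

ΣQ_DR = 1879 m³/s; V = ΣQ_DR·Δt = 1.353 × 10^7 m³.
Runoff depth d = V / A = 28.54 mm.
C = d / P = 28.54 / 56.3 = 0.51.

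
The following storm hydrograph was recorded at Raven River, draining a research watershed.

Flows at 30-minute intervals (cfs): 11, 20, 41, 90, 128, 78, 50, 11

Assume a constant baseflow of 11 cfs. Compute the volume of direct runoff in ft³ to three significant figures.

V ≈ 6.14 × 10^5 ft³

Direct-runoff ordinates (Q − Q_b): 0.0, 9.0, 30.0, 79.0, 117.0, 67.0, 39.0, 0.0 cfs.
ΣQ_DR = 341.0 cfs.
With Δt = 0.5 h = 1800 s, V = ΣQ_DR · Δt = 341.0 × 1800 = 6.14 × 10^5 ft³.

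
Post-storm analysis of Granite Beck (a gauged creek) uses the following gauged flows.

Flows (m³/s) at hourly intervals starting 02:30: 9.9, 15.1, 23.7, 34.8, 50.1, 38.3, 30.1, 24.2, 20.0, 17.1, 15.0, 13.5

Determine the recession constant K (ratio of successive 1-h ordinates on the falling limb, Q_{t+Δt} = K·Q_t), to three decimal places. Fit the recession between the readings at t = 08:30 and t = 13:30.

K ≈ 0.852

Using the recession-limb readings at t = 08:30 and t = 13:30: Q falls from 30.1 to 13.5 m³/s over 5 intervals.
K = (Q₂/Q₁)^(1/5) = (13.5/30.1)^(1/5) = 0.852.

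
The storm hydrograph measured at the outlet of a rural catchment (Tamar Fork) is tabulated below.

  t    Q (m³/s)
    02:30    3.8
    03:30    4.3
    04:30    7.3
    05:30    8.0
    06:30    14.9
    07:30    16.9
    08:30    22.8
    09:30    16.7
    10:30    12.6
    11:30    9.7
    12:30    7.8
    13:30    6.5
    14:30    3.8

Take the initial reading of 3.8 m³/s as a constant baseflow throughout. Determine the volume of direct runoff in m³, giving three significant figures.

V ≈ 3.09 × 10^5 m³

Direct-runoff ordinates (Q − Q_b): 0.0, 0.5, 3.5, 4.2, 11.1, 13.1, 19.0, 12.9, 8.8, 5.9, 4.0, 2.7, 0.0 m³/s.
ΣQ_DR = 85.70 m³/s.
With Δt = 1 h = 3600 s, V = ΣQ_DR · Δt = 85.70 × 3600 = 3.09 × 10^5 m³.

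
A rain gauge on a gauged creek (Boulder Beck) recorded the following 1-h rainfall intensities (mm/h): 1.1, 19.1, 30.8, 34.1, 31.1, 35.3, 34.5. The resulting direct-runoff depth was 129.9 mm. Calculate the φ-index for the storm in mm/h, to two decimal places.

Only the 6 blocks with intensity above φ contribute runoff: 19.1, 30.8, 34.1, 31.1, 35.3, 34.5 mm/h.
Σ(I−φ)·Δt = d  ⇒  (19.1+30.8+34.1+31.1+35.3+34.5 − 6φ)·1 = 129.9
φ = (184.9 − 129.9/1) / 6 = 9.17 mm/h.

φ ≈ 9.17 mm/h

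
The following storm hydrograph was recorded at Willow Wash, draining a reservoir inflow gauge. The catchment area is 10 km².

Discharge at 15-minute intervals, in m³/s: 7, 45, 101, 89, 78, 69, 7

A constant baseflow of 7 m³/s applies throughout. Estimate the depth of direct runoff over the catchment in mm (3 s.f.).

d ≈ 31.2 mm

Direct runoff: 0.0, 38.0, 94.0, 82.0, 71.0, 62.0, 0.0 m³/s; ΣQ_DR = 347.0 m³/s.
V = ΣQ_DR · Δt = 347.0 × 900 s = 3.123 × 10^5 m³.
Over A = 10 km², depth = V / A = 31.2 mm.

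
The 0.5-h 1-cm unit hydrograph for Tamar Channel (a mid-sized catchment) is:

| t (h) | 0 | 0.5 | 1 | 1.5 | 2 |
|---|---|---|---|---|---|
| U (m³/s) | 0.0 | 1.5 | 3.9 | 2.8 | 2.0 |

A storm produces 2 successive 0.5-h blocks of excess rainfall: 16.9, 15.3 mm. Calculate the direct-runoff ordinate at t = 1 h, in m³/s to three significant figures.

By discrete convolution, Q_j = Σ (P_i / 10 mm) · U_{j−i}.
At t = 1 h (j=2): Q = (16.9/10)·3.9 + (15.3/10)·1.5 = 8.89 m³/s.

Q ≈ 8.89 m³/s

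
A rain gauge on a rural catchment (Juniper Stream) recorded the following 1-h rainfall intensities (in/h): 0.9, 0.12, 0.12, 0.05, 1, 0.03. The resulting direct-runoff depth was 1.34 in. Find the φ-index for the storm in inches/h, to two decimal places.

Only the 2 blocks with intensity above φ contribute runoff: 0.9, 1 in/h.
Σ(I−φ)·Δt = d  ⇒  (0.9+1 − 2φ)·1 = 1.34
φ = (1.900 − 1.34/1) / 2 = 0.28 in/h.

φ ≈ 0.28 in/h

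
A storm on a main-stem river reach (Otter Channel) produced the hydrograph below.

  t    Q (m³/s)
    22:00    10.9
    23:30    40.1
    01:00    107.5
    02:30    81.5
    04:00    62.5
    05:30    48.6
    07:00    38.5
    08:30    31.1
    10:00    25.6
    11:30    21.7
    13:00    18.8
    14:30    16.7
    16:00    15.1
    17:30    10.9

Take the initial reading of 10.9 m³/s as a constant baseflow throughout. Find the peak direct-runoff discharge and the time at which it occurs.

Q_p = 96.6 m³/s at t = 01:00

Subtracting baseflow gives direct-runoff ordinates: 0.0, 29.2, 96.6, 70.6, 51.6, 37.7, 27.6, 20.2, 14.7, 10.8, 7.9, 5.8, 4.2, 0.0 m³/s.
The maximum is 96.6 m³/s, occurring at the reading for t = 01:00.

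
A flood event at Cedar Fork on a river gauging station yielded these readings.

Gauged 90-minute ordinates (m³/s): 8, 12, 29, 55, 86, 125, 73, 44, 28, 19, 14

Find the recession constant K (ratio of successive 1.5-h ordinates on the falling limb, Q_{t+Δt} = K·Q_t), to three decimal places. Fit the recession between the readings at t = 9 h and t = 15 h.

K ≈ 0.662

Using the recession-limb readings at t = 9 h and t = 15 h: Q falls from 73 to 14 m³/s over 4 intervals.
K = (Q₂/Q₁)^(1/4) = (14/73)^(1/4) = 0.662.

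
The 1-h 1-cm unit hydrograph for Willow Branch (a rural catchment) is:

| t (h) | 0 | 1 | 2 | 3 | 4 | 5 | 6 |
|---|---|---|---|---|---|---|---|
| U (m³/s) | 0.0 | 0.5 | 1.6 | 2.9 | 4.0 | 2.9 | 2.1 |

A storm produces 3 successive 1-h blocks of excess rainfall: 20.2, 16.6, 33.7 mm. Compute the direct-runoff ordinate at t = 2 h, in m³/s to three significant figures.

Q ≈ 4.06 m³/s

By discrete convolution, Q_j = Σ (P_i / 10 mm) · U_{j−i}.
At t = 2 h (j=2): Q = (20.2/10)·1.6 + (16.6/10)·0.5 + (33.7/10)·0.0 = 4.06 m³/s.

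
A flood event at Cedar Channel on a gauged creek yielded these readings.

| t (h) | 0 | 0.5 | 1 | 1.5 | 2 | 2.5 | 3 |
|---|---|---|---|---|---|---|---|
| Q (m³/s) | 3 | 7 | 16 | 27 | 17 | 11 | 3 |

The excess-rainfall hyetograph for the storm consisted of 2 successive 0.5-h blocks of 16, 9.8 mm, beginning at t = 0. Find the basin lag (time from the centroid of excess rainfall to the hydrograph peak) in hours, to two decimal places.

t_L ≈ 1.06 h

Centroid of excess rainfall: t_c = Σ P_i·t̄_i / ΣP_i = 0.4399 h (block centres at 0.25, 0.75 h).
Hydrograph peak occurs at t = 1.5 h, so basin lag t_L = 1.5 − 0.4399 = 1.06 h.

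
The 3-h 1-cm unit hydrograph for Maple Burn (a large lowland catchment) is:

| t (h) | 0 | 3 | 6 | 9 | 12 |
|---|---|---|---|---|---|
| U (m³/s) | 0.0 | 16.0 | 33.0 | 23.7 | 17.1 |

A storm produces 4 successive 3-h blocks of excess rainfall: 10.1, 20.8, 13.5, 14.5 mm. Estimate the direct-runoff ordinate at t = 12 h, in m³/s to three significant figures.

By discrete convolution, Q_j = Σ (P_i / 10 mm) · U_{j−i}.
At t = 12 h (j=4): Q = (10.1/10)·17.1 + (20.8/10)·23.7 + (13.5/10)·33.0 + (14.5/10)·16.0 = 134 m³/s.

Q ≈ 134 m³/s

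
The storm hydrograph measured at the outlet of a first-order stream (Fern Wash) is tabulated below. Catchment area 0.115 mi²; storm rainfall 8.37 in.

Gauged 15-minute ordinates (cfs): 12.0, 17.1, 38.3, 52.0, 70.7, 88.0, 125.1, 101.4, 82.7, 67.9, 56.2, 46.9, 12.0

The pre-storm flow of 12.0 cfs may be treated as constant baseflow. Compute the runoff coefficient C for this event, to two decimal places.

ΣQ_DR = 614.3 cfs; V = ΣQ_DR·Δt = 5.529 × 10^5 ft³.
Runoff depth d = V / A = 2.069 in.
C = d / P = 2.069 / 8.37 = 0.25.

C ≈ 0.25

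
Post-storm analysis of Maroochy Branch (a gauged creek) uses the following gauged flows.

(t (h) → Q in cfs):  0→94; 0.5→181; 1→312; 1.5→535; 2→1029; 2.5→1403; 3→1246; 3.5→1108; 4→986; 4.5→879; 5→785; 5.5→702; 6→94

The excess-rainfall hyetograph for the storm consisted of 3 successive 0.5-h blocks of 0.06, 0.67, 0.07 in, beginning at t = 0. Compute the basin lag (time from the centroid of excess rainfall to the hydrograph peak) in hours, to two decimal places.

t_L ≈ 1.74 h

Centroid of excess rainfall: t_c = Σ P_i·t̄_i / ΣP_i = 0.7563 h (block centres at 0.25, 0.75, 1.25 h).
Hydrograph peak occurs at t = 2.5 h, so basin lag t_L = 2.5 − 0.7563 = 1.74 h.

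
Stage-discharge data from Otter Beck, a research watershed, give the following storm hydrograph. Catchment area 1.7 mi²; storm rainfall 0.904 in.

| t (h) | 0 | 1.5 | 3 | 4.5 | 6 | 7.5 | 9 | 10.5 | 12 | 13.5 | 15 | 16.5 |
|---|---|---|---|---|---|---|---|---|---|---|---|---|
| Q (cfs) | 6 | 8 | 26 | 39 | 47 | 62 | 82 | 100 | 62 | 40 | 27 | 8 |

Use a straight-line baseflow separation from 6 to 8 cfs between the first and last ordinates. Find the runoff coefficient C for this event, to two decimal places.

ΣQ_DR = 423.0 cfs; V = ΣQ_DR·Δt = 2.284 × 10^6 ft³.
Runoff depth d = V / A = 0.5784 in.
C = d / P = 0.5784 / 0.904 = 0.64.

C ≈ 0.64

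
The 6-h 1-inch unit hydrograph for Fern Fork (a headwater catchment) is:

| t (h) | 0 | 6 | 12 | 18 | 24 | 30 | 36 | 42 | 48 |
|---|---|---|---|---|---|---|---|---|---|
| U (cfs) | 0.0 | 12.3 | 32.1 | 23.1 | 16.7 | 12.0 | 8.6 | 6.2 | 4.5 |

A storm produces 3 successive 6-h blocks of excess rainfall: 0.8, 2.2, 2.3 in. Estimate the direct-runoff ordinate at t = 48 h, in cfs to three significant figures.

By discrete convolution, Q_j = Σ (P_i / 1 in) · U_{j−i}.
At t = 48 h (j=8): Q = (0.8/1)·4.5 + (2.2/1)·6.2 + (2.3/1)·8.6 = 37.0 cfs.

Q ≈ 37.0 cfs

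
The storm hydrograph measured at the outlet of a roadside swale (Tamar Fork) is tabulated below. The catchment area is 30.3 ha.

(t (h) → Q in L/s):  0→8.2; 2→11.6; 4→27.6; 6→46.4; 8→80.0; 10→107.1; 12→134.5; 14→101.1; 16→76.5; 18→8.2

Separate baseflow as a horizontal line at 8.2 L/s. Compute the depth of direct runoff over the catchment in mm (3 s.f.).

d ≈ 12.3 mm

Direct runoff: 0.0, 3.4, 19.4, 38.2, 71.8, 98.9, 126.3, 92.9, 68.3, 0.0 L/s; ΣQ_DR = 519.2 L/s.
V = ΣQ_DR · Δt = 519.2 × 7200 s = 3.738 × 10^6 L.
Over A = 30.3 ha, depth = V / A = 12.3 mm.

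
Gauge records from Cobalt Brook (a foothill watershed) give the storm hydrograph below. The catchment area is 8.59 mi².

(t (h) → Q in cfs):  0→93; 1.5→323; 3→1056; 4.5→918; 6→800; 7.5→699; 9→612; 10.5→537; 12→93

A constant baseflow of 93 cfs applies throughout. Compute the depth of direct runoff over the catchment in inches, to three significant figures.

d ≈ 1.16 in

Direct runoff: 0.0, 230.0, 963.0, 825.0, 707.0, 606.0, 519.0, 444.0, 0.0 cfs; ΣQ_DR = 4294 cfs.
V = ΣQ_DR · Δt = 4294 × 5400 s = 2.319 × 10^7 ft³.
Over A = 8.59 mi², depth = V / A = 1.16 in.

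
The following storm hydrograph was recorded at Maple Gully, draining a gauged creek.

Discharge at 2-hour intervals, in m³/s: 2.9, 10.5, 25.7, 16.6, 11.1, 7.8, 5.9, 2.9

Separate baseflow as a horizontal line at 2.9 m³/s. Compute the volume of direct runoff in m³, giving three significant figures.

V ≈ 4.33 × 10^5 m³

Direct-runoff ordinates (Q − Q_b): 0.0, 7.6, 22.8, 13.7, 8.2, 4.9, 3.0, 0.0 m³/s.
ΣQ_DR = 60.20 m³/s.
With Δt = 2 h = 7200 s, V = ΣQ_DR · Δt = 60.20 × 7200 = 4.33 × 10^5 m³.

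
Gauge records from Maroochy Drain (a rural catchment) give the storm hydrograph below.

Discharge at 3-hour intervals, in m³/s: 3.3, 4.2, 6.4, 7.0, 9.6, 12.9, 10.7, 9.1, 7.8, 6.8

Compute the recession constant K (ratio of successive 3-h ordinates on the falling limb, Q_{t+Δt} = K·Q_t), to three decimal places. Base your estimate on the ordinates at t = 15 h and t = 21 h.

K ≈ 0.840

Using the recession-limb readings at t = 15 h and t = 21 h: Q falls from 12.9 to 9.1 m³/s over 2 intervals.
K = (Q₂/Q₁)^(1/2) = (9.1/12.9)^(1/2) = 0.840.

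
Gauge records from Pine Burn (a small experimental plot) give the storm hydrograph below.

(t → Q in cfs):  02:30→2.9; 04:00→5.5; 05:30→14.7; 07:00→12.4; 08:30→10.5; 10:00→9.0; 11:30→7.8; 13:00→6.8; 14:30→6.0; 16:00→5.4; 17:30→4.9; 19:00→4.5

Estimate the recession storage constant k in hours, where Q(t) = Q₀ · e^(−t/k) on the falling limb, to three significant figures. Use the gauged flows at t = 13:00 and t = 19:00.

On the falling limb, Q drops from 6.8 to 4.5 cfs between t = 13:00 and t = 19:00 (Δt = 6 h).
k = −Δt / ln(Q₂/Q₁) = −6 / ln(4.5/6.8) = 14.5 h.

k ≈ 14.5 h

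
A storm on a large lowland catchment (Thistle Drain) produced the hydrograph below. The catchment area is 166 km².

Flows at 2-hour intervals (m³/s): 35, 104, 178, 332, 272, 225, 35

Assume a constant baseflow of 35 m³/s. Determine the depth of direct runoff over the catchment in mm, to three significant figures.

d ≈ 40.6 mm

Direct runoff: 0.0, 69.0, 143.0, 297.0, 237.0, 190.0, 0.0 m³/s; ΣQ_DR = 936.0 m³/s.
V = ΣQ_DR · Δt = 936.0 × 7200 s = 6.739 × 10^6 m³.
Over A = 166 km², depth = V / A = 40.6 mm.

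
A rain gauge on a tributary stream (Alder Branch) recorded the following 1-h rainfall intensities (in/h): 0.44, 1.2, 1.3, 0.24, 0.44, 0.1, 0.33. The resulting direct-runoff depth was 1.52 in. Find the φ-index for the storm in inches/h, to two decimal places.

φ ≈ 0.49 in/h

Only the 2 blocks with intensity above φ contribute runoff: 1.2, 1.3 in/h.
Σ(I−φ)·Δt = d  ⇒  (1.2+1.3 − 2φ)·1 = 1.52
φ = (2.500 − 1.52/1) / 2 = 0.49 in/h.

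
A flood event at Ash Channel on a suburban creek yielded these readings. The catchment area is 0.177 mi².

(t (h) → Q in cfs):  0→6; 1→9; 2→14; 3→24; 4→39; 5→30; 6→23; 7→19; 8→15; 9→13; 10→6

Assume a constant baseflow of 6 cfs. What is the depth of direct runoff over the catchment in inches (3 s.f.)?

Direct runoff: 0.0, 3.0, 8.0, 18.0, 33.0, 24.0, 17.0, 13.0, 9.0, 7.0, 0.0 cfs; ΣQ_DR = 132.0 cfs.
V = ΣQ_DR · Δt = 132.0 × 3600 s = 4.752 × 10^5 ft³.
Over A = 0.177 mi², depth = V / A = 1.16 in.

d ≈ 1.16 in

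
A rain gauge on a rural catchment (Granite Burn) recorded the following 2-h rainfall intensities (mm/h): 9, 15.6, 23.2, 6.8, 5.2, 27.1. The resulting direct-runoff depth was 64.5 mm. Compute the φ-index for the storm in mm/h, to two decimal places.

φ ≈ 11.22 mm/h

Only the 3 blocks with intensity above φ contribute runoff: 15.6, 23.2, 27.1 mm/h.
Σ(I−φ)·Δt = d  ⇒  (15.6+23.2+27.1 − 3φ)·2 = 64.5
φ = (65.90 − 64.5/2) / 3 = 11.22 mm/h.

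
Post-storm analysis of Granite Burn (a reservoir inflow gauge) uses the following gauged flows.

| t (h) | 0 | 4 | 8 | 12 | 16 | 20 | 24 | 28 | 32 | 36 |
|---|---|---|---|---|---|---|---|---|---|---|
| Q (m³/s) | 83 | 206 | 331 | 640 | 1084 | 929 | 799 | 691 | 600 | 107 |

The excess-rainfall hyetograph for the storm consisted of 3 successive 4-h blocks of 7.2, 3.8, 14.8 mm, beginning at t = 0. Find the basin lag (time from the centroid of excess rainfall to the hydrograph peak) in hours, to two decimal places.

Centroid of excess rainfall: t_c = Σ P_i·t̄_i / ΣP_i = 7.1783 h (block centres at 2, 6, 10 h).
Hydrograph peak occurs at t = 16 h, so basin lag t_L = 16 − 7.1783 = 8.82 h.

t_L ≈ 8.82 h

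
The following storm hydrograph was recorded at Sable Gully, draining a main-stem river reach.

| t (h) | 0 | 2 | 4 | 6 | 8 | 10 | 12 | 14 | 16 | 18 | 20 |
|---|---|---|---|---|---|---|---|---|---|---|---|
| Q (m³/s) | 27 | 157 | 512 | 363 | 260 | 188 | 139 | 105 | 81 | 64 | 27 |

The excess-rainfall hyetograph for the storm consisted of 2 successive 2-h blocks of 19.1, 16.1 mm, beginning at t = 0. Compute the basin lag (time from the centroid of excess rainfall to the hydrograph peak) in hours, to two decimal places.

t_L ≈ 2.09 h

Centroid of excess rainfall: t_c = Σ P_i·t̄_i / ΣP_i = 1.9148 h (block centres at 1, 3 h).
Hydrograph peak occurs at t = 4 h, so basin lag t_L = 4 − 1.9148 = 2.09 h.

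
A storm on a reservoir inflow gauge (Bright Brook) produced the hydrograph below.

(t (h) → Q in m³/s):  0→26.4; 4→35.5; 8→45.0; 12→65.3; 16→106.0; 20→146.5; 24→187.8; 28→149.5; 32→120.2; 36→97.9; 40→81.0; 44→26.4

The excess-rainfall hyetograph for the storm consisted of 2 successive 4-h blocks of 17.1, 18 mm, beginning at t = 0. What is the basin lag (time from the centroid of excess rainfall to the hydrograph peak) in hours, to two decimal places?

t_L ≈ 19.95 h

Centroid of excess rainfall: t_c = Σ P_i·t̄_i / ΣP_i = 4.0513 h (block centres at 2, 6 h).
Hydrograph peak occurs at t = 24 h, so basin lag t_L = 24 − 4.0513 = 19.95 h.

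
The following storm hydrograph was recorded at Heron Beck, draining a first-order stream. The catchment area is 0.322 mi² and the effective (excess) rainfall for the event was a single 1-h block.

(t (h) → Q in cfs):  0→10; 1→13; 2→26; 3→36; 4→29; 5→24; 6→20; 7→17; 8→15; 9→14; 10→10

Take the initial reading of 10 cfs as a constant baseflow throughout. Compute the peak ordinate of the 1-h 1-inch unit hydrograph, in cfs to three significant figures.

U_p ≈ 51.9 cfs

Direct runoff: 0.0, 3.0, 16.0, 26.0, 19.0, 14.0, 10.0, 7.0, 5.0, 4.0, 0.0 cfs; ΣQ_DR = 104.0 cfs, peak = 26.0 cfs.
Runoff depth d = ΣQ_DR·Δt / A = 104.0 × 3600 / (0.322 mi²) = 0.5005 in.
The 1-inch UH is the DRH scaled by (1 in)/d, so U_p = 26.0 × 1/0.5005 = 51.9 cfs.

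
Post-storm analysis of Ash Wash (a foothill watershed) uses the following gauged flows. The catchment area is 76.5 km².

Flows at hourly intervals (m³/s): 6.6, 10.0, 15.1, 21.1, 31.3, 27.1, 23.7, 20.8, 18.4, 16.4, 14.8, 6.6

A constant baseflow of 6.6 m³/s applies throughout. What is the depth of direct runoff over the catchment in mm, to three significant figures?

d ≈ 6.24 mm

Direct runoff: 0.0, 3.4, 8.5, 14.5, 24.7, 20.5, 17.1, 14.2, 11.8, 9.8, 8.2, 0.0 m³/s; ΣQ_DR = 132.7 m³/s.
V = ΣQ_DR · Δt = 132.7 × 3600 s = 4.777 × 10^5 m³.
Over A = 76.5 km², depth = V / A = 6.24 mm.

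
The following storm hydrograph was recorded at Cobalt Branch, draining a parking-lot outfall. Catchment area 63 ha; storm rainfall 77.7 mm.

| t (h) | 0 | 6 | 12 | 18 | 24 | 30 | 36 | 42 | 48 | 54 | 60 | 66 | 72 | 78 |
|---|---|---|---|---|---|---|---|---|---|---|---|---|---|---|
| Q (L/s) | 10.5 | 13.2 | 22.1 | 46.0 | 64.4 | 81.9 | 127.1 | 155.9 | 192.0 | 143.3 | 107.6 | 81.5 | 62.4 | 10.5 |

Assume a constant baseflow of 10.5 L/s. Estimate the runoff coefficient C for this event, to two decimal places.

ΣQ_DR = 971.4 L/s; V = ΣQ_DR·Δt = 2.098 × 10^7 L.
Runoff depth d = V / A = 33.31 mm.
C = d / P = 33.31 / 77.7 = 0.43.

C ≈ 0.43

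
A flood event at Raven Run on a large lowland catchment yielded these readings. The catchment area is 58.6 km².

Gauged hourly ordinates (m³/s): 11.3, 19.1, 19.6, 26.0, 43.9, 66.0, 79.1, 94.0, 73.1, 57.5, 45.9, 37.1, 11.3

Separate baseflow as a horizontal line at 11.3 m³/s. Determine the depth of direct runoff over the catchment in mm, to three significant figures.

d ≈ 26.8 mm

Direct runoff: 0.0, 7.8, 8.3, 14.7, 32.6, 54.7, 67.8, 82.7, 61.8, 46.2, 34.6, 25.8, 0.0 m³/s; ΣQ_DR = 437.0 m³/s.
V = ΣQ_DR · Δt = 437.0 × 3600 s = 1.573 × 10^6 m³.
Over A = 58.6 km², depth = V / A = 26.8 mm.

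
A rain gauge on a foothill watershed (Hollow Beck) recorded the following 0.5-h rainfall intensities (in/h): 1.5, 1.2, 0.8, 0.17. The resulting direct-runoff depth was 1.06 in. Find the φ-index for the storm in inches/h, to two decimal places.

φ ≈ 0.46 in/h

Only the 3 blocks with intensity above φ contribute runoff: 1.5, 1.2, 0.8 in/h.
Σ(I−φ)·Δt = d  ⇒  (1.5+1.2+0.8 − 3φ)·0.5 = 1.06
φ = (3.500 − 1.06/0.5) / 3 = 0.46 in/h.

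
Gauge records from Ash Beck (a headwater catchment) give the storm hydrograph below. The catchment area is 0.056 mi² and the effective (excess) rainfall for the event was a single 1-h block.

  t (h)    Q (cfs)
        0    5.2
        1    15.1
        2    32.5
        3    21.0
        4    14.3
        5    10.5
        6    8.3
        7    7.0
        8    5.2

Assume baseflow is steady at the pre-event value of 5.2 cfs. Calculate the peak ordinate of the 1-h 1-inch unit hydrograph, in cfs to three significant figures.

Direct runoff: 0.0, 9.9, 27.3, 15.8, 9.1, 5.3, 3.1, 1.8, 0.0 cfs; ΣQ_DR = 72.30 cfs, peak = 27.3 cfs.
Runoff depth d = ΣQ_DR·Δt / A = 72.30 × 3600 / (0.056 mi²) = 2.001 in.
The 1-inch UH is the DRH scaled by (1 in)/d, so U_p = 27.3 × 1/2.001 = 13.6 cfs.

U_p ≈ 13.6 cfs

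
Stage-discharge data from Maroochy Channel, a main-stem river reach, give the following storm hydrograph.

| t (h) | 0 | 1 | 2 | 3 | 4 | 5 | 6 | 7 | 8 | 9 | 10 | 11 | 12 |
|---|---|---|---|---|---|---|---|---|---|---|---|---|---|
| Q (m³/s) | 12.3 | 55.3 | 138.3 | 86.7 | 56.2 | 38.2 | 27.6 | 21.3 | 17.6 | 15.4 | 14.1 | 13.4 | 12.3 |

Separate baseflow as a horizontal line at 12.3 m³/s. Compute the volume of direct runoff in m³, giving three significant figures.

Direct-runoff ordinates (Q − Q_b): 0.0, 43.0, 126.0, 74.4, 43.9, 25.9, 15.3, 9.0, 5.3, 3.1, 1.8, 1.1, 0.0 m³/s.
ΣQ_DR = 348.8 m³/s.
With Δt = 1 h = 3600 s, V = ΣQ_DR · Δt = 348.8 × 3600 = 1.26 × 10^6 m³.

V ≈ 1.26 × 10^6 m³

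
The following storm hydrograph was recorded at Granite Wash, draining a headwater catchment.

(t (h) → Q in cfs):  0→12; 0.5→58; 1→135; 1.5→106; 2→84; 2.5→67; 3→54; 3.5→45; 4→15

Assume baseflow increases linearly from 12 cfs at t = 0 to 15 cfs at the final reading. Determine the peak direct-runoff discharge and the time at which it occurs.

Q_p = 122.25 cfs at t = 1 h

Subtracting baseflow gives direct-runoff ordinates: 0.00, 45.62, 122.25, 92.88, 70.50, 53.12, 39.75, 30.38, 0.00 cfs.
The maximum is 122.25 cfs, occurring at the reading for t = 1 h.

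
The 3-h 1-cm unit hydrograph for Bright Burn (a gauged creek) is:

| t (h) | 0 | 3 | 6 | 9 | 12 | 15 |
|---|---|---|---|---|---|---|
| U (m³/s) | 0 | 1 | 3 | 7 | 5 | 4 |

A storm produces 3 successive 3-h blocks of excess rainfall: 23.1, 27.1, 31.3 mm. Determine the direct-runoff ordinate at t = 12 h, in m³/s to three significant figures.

By discrete convolution, Q_j = Σ (P_i / 10 mm) · U_{j−i}.
At t = 12 h (j=4): Q = (23.1/10)·5 + (27.1/10)·7 + (31.3/10)·3 = 39.9 m³/s.

Q ≈ 39.9 m³/s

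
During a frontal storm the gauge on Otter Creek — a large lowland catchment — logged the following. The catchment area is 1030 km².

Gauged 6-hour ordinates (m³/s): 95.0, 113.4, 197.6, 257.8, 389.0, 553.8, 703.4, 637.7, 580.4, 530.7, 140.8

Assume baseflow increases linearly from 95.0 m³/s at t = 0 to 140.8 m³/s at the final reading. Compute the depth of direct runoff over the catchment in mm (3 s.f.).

Direct runoff: 0.00, 13.82, 93.44, 149.06, 275.68, 435.90, 580.92, 510.64, 448.76, 394.48, 0.00 m³/s; ΣQ_DR = 2903 m³/s.
V = ΣQ_DR · Δt = 2903 × 21600 s = 6.270 × 10^7 m³.
Over A = 1030 km², depth = V / A = 60.9 mm.

d ≈ 60.9 mm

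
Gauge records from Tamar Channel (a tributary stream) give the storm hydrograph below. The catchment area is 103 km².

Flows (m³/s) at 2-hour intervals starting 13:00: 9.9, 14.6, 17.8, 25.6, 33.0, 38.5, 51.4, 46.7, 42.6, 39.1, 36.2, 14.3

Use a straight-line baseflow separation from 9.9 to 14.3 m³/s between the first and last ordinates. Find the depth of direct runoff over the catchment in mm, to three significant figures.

Direct runoff: 0.00, 4.30, 7.10, 14.50, 21.50, 26.60, 39.10, 34.00, 29.50, 25.60, 22.30, 0.00 m³/s; ΣQ_DR = 224.5 m³/s.
V = ΣQ_DR · Δt = 224.5 × 7200 s = 1.616 × 10^6 m³.
Over A = 103 km², depth = V / A = 15.7 mm.

d ≈ 15.7 mm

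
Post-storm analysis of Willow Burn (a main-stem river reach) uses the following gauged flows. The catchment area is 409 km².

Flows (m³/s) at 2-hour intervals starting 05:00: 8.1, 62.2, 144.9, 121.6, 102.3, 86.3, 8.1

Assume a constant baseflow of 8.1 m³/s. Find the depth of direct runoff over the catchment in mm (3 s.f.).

Direct runoff: 0.0, 54.1, 136.8, 113.5, 94.2, 78.2, 0.0 m³/s; ΣQ_DR = 476.8 m³/s.
V = ΣQ_DR · Δt = 476.8 × 7200 s = 3.433 × 10^6 m³.
Over A = 409 km², depth = V / A = 8.39 mm.

d ≈ 8.39 mm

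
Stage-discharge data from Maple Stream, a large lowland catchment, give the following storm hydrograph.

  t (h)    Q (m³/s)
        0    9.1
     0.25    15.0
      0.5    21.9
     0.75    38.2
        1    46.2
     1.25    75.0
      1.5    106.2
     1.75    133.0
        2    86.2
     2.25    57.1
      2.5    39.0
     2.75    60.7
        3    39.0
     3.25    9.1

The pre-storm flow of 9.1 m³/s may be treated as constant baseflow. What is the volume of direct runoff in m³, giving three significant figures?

Direct-runoff ordinates (Q − Q_b): 0.0, 5.9, 12.8, 29.1, 37.1, 65.9, 97.1, 123.9, 77.1, 48.0, 29.9, 51.6, 29.9, 0.0 m³/s.
ΣQ_DR = 608.3 m³/s.
With Δt = 0.25 h = 900 s, V = ΣQ_DR · Δt = 608.3 × 900 = 5.47 × 10^5 m³.

V ≈ 5.47 × 10^5 m³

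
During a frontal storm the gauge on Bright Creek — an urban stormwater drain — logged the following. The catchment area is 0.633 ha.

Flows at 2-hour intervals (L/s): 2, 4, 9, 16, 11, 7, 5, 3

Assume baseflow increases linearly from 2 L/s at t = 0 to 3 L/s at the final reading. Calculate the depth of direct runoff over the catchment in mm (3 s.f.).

Direct runoff: 0.00, 1.86, 6.71, 13.57, 8.43, 4.29, 2.14, 0.00 L/s; ΣQ_DR = 37.00 L/s.
V = ΣQ_DR · Δt = 37.00 × 7200 s = 2.664 × 10^5 L.
Over A = 0.633 ha, depth = V / A = 42.1 mm.

d ≈ 42.1 mm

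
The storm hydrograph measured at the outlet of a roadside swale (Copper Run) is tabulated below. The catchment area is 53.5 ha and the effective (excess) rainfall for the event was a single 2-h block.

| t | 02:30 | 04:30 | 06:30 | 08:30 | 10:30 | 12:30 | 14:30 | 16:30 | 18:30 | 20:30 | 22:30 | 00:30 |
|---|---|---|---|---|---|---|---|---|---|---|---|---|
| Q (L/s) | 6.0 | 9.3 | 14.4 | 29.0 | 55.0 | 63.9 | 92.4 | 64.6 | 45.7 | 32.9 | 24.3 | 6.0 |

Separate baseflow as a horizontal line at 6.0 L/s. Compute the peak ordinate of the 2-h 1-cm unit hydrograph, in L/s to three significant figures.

Direct runoff: 0.0, 3.3, 8.4, 23.0, 49.0, 57.9, 86.4, 58.6, 39.7, 26.9, 18.3, 0.0 L/s; ΣQ_DR = 371.5 L/s, peak = 86.4 L/s.
Runoff depth d = ΣQ_DR·Δt / A = 371.5 × 7200 / (53.5 ha) = 5.000 mm.
The 1-cm UH is the DRH scaled by (10 mm)/d, so U_p = 86.4 × 10/5.000 = 173 L/s.

U_p ≈ 173 L/s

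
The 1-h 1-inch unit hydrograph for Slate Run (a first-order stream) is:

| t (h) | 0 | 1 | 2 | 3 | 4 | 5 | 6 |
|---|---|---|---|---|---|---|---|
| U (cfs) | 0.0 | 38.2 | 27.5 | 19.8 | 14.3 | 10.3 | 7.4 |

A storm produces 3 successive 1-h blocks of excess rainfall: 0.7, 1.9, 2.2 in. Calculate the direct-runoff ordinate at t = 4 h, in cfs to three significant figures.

By discrete convolution, Q_j = Σ (P_i / 1 in) · U_{j−i}.
At t = 4 h (j=4): Q = (0.7/1)·14.3 + (1.9/1)·19.8 + (2.2/1)·27.5 = 108 cfs.

Q ≈ 108 cfs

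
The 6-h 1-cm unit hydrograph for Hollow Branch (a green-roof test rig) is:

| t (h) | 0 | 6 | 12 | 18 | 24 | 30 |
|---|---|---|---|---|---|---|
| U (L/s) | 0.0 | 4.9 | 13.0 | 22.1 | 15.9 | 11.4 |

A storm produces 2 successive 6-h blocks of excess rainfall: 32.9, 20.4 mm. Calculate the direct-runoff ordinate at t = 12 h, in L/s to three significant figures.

Q ≈ 52.8 L/s

By discrete convolution, Q_j = Σ (P_i / 10 mm) · U_{j−i}.
At t = 12 h (j=2): Q = (32.9/10)·13.0 + (20.4/10)·4.9 = 52.8 L/s.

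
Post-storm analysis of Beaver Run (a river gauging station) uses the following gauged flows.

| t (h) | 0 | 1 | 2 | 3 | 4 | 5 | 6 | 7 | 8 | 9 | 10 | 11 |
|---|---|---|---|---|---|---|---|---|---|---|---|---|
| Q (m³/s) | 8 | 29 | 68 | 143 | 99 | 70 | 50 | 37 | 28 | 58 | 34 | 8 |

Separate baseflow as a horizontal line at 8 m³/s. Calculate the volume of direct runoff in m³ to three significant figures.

Direct-runoff ordinates (Q − Q_b): 0.0, 21.0, 60.0, 135.0, 91.0, 62.0, 42.0, 29.0, 20.0, 50.0, 26.0, 0.0 m³/s.
ΣQ_DR = 536.0 m³/s.
With Δt = 1 h = 3600 s, V = ΣQ_DR · Δt = 536.0 × 3600 = 1.93 × 10^6 m³.

V ≈ 1.93 × 10^6 m³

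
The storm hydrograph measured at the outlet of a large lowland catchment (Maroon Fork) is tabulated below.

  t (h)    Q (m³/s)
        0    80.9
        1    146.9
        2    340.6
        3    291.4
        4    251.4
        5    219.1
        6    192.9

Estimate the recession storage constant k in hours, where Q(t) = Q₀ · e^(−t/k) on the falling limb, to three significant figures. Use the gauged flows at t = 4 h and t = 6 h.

k ≈ 7.55 h

On the falling limb, Q drops from 251.4 to 192.9 m³/s between t = 4 h and t = 6 h (Δt = 2 h).
k = −Δt / ln(Q₂/Q₁) = −2 / ln(192.9/251.4) = 7.55 h.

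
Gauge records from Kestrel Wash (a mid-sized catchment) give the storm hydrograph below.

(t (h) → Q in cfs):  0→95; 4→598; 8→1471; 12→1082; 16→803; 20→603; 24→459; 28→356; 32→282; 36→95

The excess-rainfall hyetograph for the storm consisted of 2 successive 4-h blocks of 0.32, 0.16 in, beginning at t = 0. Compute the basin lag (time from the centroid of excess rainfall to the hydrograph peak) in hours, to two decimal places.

Centroid of excess rainfall: t_c = Σ P_i·t̄_i / ΣP_i = 3.3333 h (block centres at 2, 6 h).
Hydrograph peak occurs at t = 8 h, so basin lag t_L = 8 − 3.3333 = 4.67 h.

t_L ≈ 4.67 h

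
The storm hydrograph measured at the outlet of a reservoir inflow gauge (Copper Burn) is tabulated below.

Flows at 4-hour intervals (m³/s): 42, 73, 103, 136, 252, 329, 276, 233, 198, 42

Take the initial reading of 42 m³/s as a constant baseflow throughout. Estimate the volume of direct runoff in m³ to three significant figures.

Direct-runoff ordinates (Q − Q_b): 0.0, 31.0, 61.0, 94.0, 210.0, 287.0, 234.0, 191.0, 156.0, 0.0 m³/s.
ΣQ_DR = 1264 m³/s.
With Δt = 4 h = 14400 s, V = ΣQ_DR · Δt = 1264 × 14400 = 1.82 × 10^7 m³.

V ≈ 1.82 × 10^7 m³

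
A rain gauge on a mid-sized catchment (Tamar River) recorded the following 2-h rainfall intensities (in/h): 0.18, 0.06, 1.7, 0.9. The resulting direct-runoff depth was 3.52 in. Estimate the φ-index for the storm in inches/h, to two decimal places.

φ ≈ 0.42 in/h

Only the 2 blocks with intensity above φ contribute runoff: 1.7, 0.9 in/h.
Σ(I−φ)·Δt = d  ⇒  (1.7+0.9 − 2φ)·2 = 3.52
φ = (2.600 − 3.52/2) / 2 = 0.42 in/h.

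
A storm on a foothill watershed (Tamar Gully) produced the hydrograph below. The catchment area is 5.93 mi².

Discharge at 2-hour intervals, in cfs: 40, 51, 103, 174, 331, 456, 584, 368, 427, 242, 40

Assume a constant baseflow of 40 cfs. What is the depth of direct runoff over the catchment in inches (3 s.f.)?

d ≈ 1.24 in

Direct runoff: 0.0, 11.0, 63.0, 134.0, 291.0, 416.0, 544.0, 328.0, 387.0, 202.0, 0.0 cfs; ΣQ_DR = 2376 cfs.
V = ΣQ_DR · Δt = 2376 × 7200 s = 1.711 × 10^7 ft³.
Over A = 5.93 mi², depth = V / A = 1.24 in.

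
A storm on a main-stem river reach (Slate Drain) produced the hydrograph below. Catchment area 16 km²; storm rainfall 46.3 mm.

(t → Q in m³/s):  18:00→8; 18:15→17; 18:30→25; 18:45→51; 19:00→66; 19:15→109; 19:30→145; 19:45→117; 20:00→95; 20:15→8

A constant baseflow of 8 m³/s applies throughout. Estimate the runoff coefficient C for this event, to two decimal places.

ΣQ_DR = 561.0 m³/s; V = ΣQ_DR·Δt = 5.049 × 10^5 m³.
Runoff depth d = V / A = 31.56 mm.
C = d / P = 31.56 / 46.3 = 0.68.

C ≈ 0.68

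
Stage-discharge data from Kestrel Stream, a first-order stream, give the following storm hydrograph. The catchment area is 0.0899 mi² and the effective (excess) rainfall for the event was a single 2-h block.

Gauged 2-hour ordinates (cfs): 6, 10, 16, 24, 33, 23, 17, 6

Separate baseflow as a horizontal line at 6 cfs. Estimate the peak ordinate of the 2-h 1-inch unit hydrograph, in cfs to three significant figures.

Direct runoff: 0.0, 4.0, 10.0, 18.0, 27.0, 17.0, 11.0, 0.0 cfs; ΣQ_DR = 87.00 cfs, peak = 27.0 cfs.
Runoff depth d = ΣQ_DR·Δt / A = 87.00 × 7200 / (0.0899 mi²) = 2.999 in.
The 1-inch UH is the DRH scaled by (1 in)/d, so U_p = 27.0 × 1/2.999 = 9.00 cfs.

U_p ≈ 9.00 cfs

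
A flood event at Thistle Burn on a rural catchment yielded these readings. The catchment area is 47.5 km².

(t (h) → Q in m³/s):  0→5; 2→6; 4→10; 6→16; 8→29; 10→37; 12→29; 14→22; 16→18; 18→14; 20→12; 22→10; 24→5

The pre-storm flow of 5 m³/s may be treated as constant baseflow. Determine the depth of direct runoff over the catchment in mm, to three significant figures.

d ≈ 22.4 mm

Direct runoff: 0.0, 1.0, 5.0, 11.0, 24.0, 32.0, 24.0, 17.0, 13.0, 9.0, 7.0, 5.0, 0.0 m³/s; ΣQ_DR = 148.0 m³/s.
V = ΣQ_DR · Δt = 148.0 × 7200 s = 1.066 × 10^6 m³.
Over A = 47.5 km², depth = V / A = 22.4 mm.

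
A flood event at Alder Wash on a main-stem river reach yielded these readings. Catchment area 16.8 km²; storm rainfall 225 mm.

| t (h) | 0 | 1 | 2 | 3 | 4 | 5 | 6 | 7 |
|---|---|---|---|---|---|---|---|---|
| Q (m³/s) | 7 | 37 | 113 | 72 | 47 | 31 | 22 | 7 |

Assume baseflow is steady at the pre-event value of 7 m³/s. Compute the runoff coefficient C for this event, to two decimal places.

C ≈ 0.27

ΣQ_DR = 280.0 m³/s; V = ΣQ_DR·Δt = 1.008 × 10^6 m³.
Runoff depth d = V / A = 60.00 mm.
C = d / P = 60.00 / 225 = 0.27.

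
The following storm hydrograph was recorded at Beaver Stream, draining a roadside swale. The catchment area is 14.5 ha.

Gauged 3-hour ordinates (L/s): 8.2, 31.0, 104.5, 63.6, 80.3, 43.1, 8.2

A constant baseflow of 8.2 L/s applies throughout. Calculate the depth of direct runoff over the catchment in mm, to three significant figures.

d ≈ 21.0 mm

Direct runoff: 0.0, 22.8, 96.3, 55.4, 72.1, 34.9, 0.0 L/s; ΣQ_DR = 281.5 L/s.
V = ΣQ_DR · Δt = 281.5 × 10800 s = 3.040 × 10^6 L.
Over A = 14.5 ha, depth = V / A = 21.0 mm.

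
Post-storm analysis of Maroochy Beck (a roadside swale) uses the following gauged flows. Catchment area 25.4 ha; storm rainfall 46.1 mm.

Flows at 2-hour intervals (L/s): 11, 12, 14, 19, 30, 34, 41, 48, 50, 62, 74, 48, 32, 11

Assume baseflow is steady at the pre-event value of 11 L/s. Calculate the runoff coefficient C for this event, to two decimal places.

C ≈ 0.20

ΣQ_DR = 332.0 L/s; V = ΣQ_DR·Δt = 2.390 × 10^6 L.
Runoff depth d = V / A = 9.411 mm.
C = d / P = 9.411 / 46.1 = 0.20.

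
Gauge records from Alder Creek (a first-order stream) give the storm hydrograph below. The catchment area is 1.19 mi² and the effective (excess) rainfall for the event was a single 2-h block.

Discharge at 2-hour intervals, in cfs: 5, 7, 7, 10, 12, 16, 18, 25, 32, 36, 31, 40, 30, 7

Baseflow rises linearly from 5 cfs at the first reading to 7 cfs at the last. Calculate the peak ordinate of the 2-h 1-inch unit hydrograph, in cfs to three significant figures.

Direct runoff: 0.00, 1.85, 1.69, 4.54, 6.38, 10.23, 12.08, 18.92, 25.77, 29.62, 24.46, 33.31, 23.15, 0.00 cfs; ΣQ_DR = 192.0 cfs, peak = 33.31 cfs.
Runoff depth d = ΣQ_DR·Δt / A = 192.0 × 7200 / (1.19 mi²) = 0.5000 in.
The 1-inch UH is the DRH scaled by (1 in)/d, so U_p = 33.31 × 1/0.5000 = 66.6 cfs.

U_p ≈ 66.6 cfs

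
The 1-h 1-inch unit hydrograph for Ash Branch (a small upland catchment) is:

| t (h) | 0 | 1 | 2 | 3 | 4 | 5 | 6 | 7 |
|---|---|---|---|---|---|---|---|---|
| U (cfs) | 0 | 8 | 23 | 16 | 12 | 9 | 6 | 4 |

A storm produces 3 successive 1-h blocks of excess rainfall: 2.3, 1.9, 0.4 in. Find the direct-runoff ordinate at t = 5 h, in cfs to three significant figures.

By discrete convolution, Q_j = Σ (P_i / 1 in) · U_{j−i}.
At t = 5 h (j=5): Q = (2.3/1)·9 + (1.9/1)·12 + (0.4/1)·16 = 49.9 cfs.

Q ≈ 49.9 cfs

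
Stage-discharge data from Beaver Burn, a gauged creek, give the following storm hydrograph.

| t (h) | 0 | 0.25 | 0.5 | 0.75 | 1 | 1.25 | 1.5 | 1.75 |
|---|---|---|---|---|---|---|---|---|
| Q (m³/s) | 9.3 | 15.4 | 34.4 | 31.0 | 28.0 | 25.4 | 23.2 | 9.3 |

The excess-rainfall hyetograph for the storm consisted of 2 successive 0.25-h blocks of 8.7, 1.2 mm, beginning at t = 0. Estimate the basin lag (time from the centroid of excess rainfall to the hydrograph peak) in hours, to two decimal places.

t_L ≈ 0.34 h

Centroid of excess rainfall: t_c = Σ P_i·t̄_i / ΣP_i = 0.1553 h (block centres at 0.125, 0.375 h).
Hydrograph peak occurs at t = 0.5 h, so basin lag t_L = 0.5 − 0.1553 = 0.34 h.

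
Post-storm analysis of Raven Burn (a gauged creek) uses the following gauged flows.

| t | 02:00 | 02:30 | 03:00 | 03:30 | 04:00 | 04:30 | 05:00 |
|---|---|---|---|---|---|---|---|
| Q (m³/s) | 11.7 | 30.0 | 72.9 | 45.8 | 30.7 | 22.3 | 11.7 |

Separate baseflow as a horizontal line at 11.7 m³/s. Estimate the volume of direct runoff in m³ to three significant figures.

V ≈ 2.58 × 10^5 m³

Direct-runoff ordinates (Q − Q_b): 0.0, 18.3, 61.2, 34.1, 19.0, 10.6, 0.0 m³/s.
ΣQ_DR = 143.2 m³/s.
With Δt = 0.5 h = 1800 s, V = ΣQ_DR · Δt = 143.2 × 1800 = 2.58 × 10^5 m³.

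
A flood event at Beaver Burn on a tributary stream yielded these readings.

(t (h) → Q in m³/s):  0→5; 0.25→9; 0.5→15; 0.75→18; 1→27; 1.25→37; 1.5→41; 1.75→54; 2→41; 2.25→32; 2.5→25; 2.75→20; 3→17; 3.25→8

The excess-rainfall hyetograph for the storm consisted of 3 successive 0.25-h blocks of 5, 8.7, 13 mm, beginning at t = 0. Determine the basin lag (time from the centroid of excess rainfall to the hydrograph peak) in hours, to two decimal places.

t_L ≈ 1.30 h

Centroid of excess rainfall: t_c = Σ P_i·t̄_i / ΣP_i = 0.4499 h (block centres at 0.125, 0.375, 0.625 h).
Hydrograph peak occurs at t = 1.75 h, so basin lag t_L = 1.75 − 0.4499 = 1.30 h.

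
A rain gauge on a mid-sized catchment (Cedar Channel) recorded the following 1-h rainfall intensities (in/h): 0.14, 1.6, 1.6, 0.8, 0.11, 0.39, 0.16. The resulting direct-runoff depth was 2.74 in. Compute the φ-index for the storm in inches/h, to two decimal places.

φ ≈ 0.42 in/h

Only the 3 blocks with intensity above φ contribute runoff: 1.6, 1.6, 0.8 in/h.
Σ(I−φ)·Δt = d  ⇒  (1.6+1.6+0.8 − 3φ)·1 = 2.74
φ = (4.000 − 2.74/1) / 3 = 0.42 in/h.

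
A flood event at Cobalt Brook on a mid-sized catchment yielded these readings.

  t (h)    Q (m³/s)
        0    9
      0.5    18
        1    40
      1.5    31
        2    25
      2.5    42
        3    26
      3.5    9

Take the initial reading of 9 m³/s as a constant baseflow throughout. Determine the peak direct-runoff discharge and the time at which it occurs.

Q_p = 33.0 m³/s at t = 2.5 h

Subtracting baseflow gives direct-runoff ordinates: 0.0, 9.0, 31.0, 22.0, 16.0, 33.0, 17.0, 0.0 m³/s.
The maximum is 33.0 m³/s, occurring at the reading for t = 2.5 h.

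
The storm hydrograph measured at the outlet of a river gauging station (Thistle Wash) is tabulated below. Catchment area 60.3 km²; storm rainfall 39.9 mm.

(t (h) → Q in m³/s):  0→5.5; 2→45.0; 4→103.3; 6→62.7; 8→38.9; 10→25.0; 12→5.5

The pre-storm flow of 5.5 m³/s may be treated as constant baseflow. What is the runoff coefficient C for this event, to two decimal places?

C ≈ 0.74

ΣQ_DR = 247.4 m³/s; V = ΣQ_DR·Δt = 1.781 × 10^6 m³.
Runoff depth d = V / A = 29.54 mm.
C = d / P = 29.54 / 39.9 = 0.74.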